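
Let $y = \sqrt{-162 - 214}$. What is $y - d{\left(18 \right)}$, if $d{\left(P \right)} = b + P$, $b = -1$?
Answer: $-17 + 2 i \sqrt{94} \approx -17.0 + 19.391 i$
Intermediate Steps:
$y = 2 i \sqrt{94}$ ($y = \sqrt{-376} = 2 i \sqrt{94} \approx 19.391 i$)
$d{\left(P \right)} = -1 + P$
$y - d{\left(18 \right)} = 2 i \sqrt{94} - \left(-1 + 18\right) = 2 i \sqrt{94} - 17 = -17 + 2 i \sqrt{94}$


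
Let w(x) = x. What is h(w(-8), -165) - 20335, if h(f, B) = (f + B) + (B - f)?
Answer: -20665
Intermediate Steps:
h(f, B) = 2*B (h(f, B) = (B + f) + (B - f) = 2*B)
h(w(-8), -165) - 20335 = 2*(-165) - 20335 = -330 - 20335 = -20665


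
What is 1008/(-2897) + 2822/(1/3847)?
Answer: 31450508890/2897 ≈ 1.0856e+7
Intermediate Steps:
1008/(-2897) + 2822/(1/3847) = 1008*(-1/2897) + 2822/(1/3847) = -1008/2897 + 2822*3847 = -1008/2897 + 10856234 = 31450508890/2897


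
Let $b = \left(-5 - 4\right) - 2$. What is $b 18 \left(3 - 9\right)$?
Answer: $1188$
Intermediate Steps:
$b = -11$ ($b = -9 - 2 = -11$)
$b 18 \left(3 - 9\right) = \left(-11\right) 18 \left(3 - 9\right) = \left(-198\right) \left(-6\right) = 1188$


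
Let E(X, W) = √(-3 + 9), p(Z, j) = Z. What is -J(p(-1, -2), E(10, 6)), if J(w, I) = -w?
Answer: -1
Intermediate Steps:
E(X, W) = √6
-J(p(-1, -2), E(10, 6)) = -(-1)*(-1) = -1*1 = -1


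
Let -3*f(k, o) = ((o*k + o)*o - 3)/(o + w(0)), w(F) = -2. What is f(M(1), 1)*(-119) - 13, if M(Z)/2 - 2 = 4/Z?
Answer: -1229/3 ≈ -409.67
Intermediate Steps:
M(Z) = 4 + 8/Z (M(Z) = 4 + 2*(4/Z) = 4 + 8/Z)
f(k, o) = -(-3 + o*(o + k*o))/(3*(-2 + o)) (f(k, o) = -((o*k + o)*o - 3)/(3*(o - 2)) = -((k*o + o)*o - 3)/(3*(-2 + o)) = -((o + k*o)*o - 3)/(3*(-2 + o)) = -(o*(o + k*o) - 3)/(3*(-2 + o)) = -(-3 + o*(o + k*o))/(3*(-2 + o)))
f(M(1), 1)*(-119) - 13 = ((3 - 1*1**2 - 1*(4 + 8/1)*1**2)/(3*(-2 + 1)))*(-119) - 13 = ((1/3)*(3 - 1*1 - 1*(4 + 8*1)*1)/(-1))*(-119) - 13 = ((1/3)*(-1)*(3 - 1 - 1*(4 + 8)*1))*(-119) - 13 = ((1/3)*(-1)*(3 - 1 - 1*12*1))*(-119) - 13 = ((1/3)*(-1)*(3 - 1 - 12))*(-119) - 13 = ((1/3)*(-1)*(-10))*(-119) - 13 = (10/3)*(-119) - 13 = -1190/3 - 13 = -1229/3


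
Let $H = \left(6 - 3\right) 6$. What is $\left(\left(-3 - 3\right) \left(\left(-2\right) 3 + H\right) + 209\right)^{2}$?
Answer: $18769$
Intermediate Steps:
$H = 18$ ($H = 3 \cdot 6 = 18$)
$\left(\left(-3 - 3\right) \left(\left(-2\right) 3 + H\right) + 209\right)^{2} = \left(\left(-3 - 3\right) \left(\left(-2\right) 3 + 18\right) + 209\right)^{2} = \left(\left(-3 - 3\right) \left(-6 + 18\right) + 209\right)^{2} = \left(\left(-6\right) 12 + 209\right)^{2} = \left(-72 + 209\right)^{2} = 137^{2} = 18769$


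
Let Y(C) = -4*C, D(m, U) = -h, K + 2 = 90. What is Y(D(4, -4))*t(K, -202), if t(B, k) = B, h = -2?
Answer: -704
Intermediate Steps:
K = 88 (K = -2 + 90 = 88)
D(m, U) = 2 (D(m, U) = -1*(-2) = 2)
Y(D(4, -4))*t(K, -202) = -4*2*88 = -8*88 = -704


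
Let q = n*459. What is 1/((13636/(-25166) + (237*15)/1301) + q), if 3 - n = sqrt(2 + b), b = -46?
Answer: 184806525321241277/1497024839629464797720 + 123008655566859651*I*sqrt(11)/1497024839629464797720 ≈ 0.00012345 + 0.00027252*I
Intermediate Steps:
n = 3 - 2*I*sqrt(11) (n = 3 - sqrt(2 - 46) = 3 - sqrt(-44) = 3 - 2*I*sqrt(11) ≈ 3.0 - 6.6332*I)
q = 1377 - 918*I*sqrt(11) (q = (3 - 2*I*sqrt(11))*459 = 1377 - 918*I*sqrt(11) ≈ 1377.0 - 3044.7*I)
1/((13636/(-25166) + (237*15)/1301) + q) = 1/((13636/(-25166) + (237*15)/1301) + (1377 - 918*I*sqrt(11))) = 1/((13636*(-1/25166) + 3555*(1/1301)) + (1377 - 918*I*sqrt(11))) = 1/((-6818/12583 + 3555/1301) + (1377 - 918*I*sqrt(11))) = 1/(35862347/16370483 + (1377 - 918*I*sqrt(11))) = 1/(22578017438/16370483 - 918*I*sqrt(11))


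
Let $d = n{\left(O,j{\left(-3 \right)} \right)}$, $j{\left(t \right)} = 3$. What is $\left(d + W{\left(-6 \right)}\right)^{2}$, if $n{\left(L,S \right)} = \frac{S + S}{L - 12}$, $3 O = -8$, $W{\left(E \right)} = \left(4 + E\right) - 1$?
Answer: $\frac{5625}{484} \approx 11.622$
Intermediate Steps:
$W{\left(E \right)} = 3 + E$
$O = - \frac{8}{3}$ ($O = \frac{1}{3} \left(-8\right) = - \frac{8}{3} \approx -2.6667$)
$n{\left(L,S \right)} = \frac{2 S}{-12 + L}$
$d = - \frac{9}{22}$ ($d = 2 \cdot 3 \frac{1}{-12 - \frac{8}{3}} = 2 \cdot 3 \frac{1}{- \frac{44}{3}} = 2 \cdot 3 \left(- \frac{3}{44}\right) = - \frac{9}{22} \approx -0.40909$)
$\left(d + W{\left(-6 \right)}\right)^{2} = \left(- \frac{9}{22} + \left(3 - 6\right)\right)^{2} = \left(- \frac{9}{22} - 3\right)^{2} = \left(- \frac{75}{22}\right)^{2} = \frac{5625}{484}$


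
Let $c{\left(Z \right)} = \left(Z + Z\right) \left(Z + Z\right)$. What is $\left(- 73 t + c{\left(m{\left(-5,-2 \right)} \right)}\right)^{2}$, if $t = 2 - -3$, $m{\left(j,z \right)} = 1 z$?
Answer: $121801$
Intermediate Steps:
$m{\left(j,z \right)} = z$
$c{\left(Z \right)} = 4 Z^{2}$ ($c{\left(Z \right)} = 2 Z 2 Z = 4 Z^{2}$)
$t = 5$ ($t = 2 + 3 = 5$)
$\left(- 73 t + c{\left(m{\left(-5,-2 \right)} \right)}\right)^{2} = \left(\left(-73\right) 5 + 4 \left(-2\right)^{2}\right)^{2} = \left(-365 + 4 \cdot 4\right)^{2} = \left(-365 + 16\right)^{2} = \left(-349\right)^{2} = 121801$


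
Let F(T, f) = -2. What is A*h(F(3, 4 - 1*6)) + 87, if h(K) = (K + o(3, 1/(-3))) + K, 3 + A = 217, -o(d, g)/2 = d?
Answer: -2053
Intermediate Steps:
o(d, g) = -2*d
A = 214 (A = -3 + 217 = 214)
h(K) = -6 + 2*K (h(K) = (K - 2*3) + K = (K - 6) + K = (-6 + K) + K = -6 + 2*K)
A*h(F(3, 4 - 1*6)) + 87 = 214*(-6 + 2*(-2)) + 87 = 214*(-6 - 4) + 87 = 214*(-10) + 87 = -2140 + 87 = -2053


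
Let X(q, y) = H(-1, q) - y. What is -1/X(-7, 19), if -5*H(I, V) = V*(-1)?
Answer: 5/102 ≈ 0.049020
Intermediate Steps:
H(I, V) = V/5 (H(I, V) = -V*(-1)/5 = -(-1)*V/5 = V/5)
X(q, y) = -y + q/5 (X(q, y) = q/5 - y = -y + q/5)
-1/X(-7, 19) = -1/(-1*19 + (1/5)*(-7)) = -1/(-19 - 7/5) = -1/(-102/5) = -1*(-5/102) = 5/102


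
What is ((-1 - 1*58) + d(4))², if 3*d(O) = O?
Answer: 29929/9 ≈ 3325.4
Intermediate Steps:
d(O) = O/3
((-1 - 1*58) + d(4))² = ((-1 - 1*58) + (⅓)*4)² = ((-1 - 58) + 4/3)² = (-59 + 4/3)² = (-173/3)² = 29929/9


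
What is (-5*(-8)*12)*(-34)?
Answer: -16320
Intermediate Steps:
(-5*(-8)*12)*(-34) = (40*12)*(-34) = 480*(-34) = -16320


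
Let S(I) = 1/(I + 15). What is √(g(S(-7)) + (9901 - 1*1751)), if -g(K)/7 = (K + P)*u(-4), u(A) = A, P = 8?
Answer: √33510/2 ≈ 91.529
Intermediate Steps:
S(I) = 1/(15 + I)
g(K) = 224 + 28*K (g(K) = -7*(K + 8)*(-4) = -7*(8 + K)*(-4) = -7*(-32 - 4*K) = 224 + 28*K)
√(g(S(-7)) + (9901 - 1*1751)) = √((224 + 28/(15 - 7)) + (9901 - 1*1751)) = √((224 + 28/8) + (9901 - 1751)) = √((224 + 28*(⅛)) + 8150) = √((224 + 7/2) + 8150) = √(455/2 + 8150) = √(16755/2) = √33510/2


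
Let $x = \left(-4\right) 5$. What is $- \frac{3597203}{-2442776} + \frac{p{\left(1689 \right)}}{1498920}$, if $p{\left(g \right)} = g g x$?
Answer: $- \frac{1116493736243}{30512715016} \approx -36.591$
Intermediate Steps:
$x = -20$
$p{\left(g \right)} = - 20 g^{2}$ ($p{\left(g \right)} = g g \left(-20\right) = g^{2} \left(-20\right) = - 20 g^{2}$)
$- \frac{3597203}{-2442776} + \frac{p{\left(1689 \right)}}{1498920} = - \frac{3597203}{-2442776} + \frac{\left(-20\right) 1689^{2}}{1498920} = \left(-3597203\right) \left(- \frac{1}{2442776}\right) + \left(-20\right) 2852721 \cdot \frac{1}{1498920} = \frac{3597203}{2442776} - \frac{950907}{24982} = - \frac{1116493736243}{30512715016}$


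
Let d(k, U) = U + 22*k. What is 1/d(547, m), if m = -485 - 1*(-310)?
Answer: 1/11859 ≈ 8.4324e-5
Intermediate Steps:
m = -175 (m = -485 + 310 = -175)
1/d(547, m) = 1/(-175 + 22*547) = 1/(-175 + 12034) = 1/11859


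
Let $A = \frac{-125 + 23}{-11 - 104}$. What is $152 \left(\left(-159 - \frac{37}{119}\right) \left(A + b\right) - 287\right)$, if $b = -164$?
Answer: $\frac{53456358488}{13685} \approx 3.9062 \cdot 10^{6}$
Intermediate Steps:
$A = \frac{102}{115}$ ($A = - \frac{102}{-115} = \left(-102\right) \left(- \frac{1}{115}\right) = \frac{102}{115} \approx 0.88696$)
$152 \left(\left(-159 - \frac{37}{119}\right) \left(A + b\right) - 287\right) = 152 \left(\left(-159 - \frac{37}{119}\right) \left(\frac{102}{115} - 164\right) - 287\right) = 152 \left(\left(-159 - \frac{37}{119}\right) \left(- \frac{18758}{115}\right) - 287\right) = 152 \left(\left(- \frac{18958}{119}\right) \left(- \frac{18758}{115}\right) - 287\right) = 152 \left(\frac{355614164}{13685} - 287\right) = 152 \cdot \frac{351686569}{13685} = \frac{53456358488}{13685}$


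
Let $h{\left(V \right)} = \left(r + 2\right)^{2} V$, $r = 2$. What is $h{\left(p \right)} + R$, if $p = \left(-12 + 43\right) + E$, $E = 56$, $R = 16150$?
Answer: $17542$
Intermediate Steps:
$p = 87$ ($p = \left(-12 + 43\right) + 56 = 31 + 56 = 87$)
$h{\left(V \right)} = 16 V$ ($h{\left(V \right)} = \left(2 + 2\right)^{2} V = 4^{2} V = 16 V$)
$h{\left(p \right)} + R = 16 \cdot 87 + 16150 = 1392 + 16150 = 17542$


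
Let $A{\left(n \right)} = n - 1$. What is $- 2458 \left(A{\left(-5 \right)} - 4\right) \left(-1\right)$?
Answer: $-24580$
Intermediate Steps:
$A{\left(n \right)} = -1 + n$
$- 2458 \left(A{\left(-5 \right)} - 4\right) \left(-1\right) = - 2458 \left(\left(-1 - 5\right) - 4\right) \left(-1\right) = - 2458 \left(-6 - 4\right) \left(-1\right) = - 2458 \left(\left(-10\right) \left(-1\right)\right) = \left(-2458\right) 10 = -24580$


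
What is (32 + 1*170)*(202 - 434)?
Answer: -46864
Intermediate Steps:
(32 + 1*170)*(202 - 434) = (32 + 170)*(-232) = 202*(-232) = -46864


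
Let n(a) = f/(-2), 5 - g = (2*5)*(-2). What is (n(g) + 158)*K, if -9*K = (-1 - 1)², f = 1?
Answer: -70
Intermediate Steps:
g = 25 (g = 5 - 2*5*(-2) = 5 - 10*(-2) = 5 - 1*(-20) = 5 + 20 = 25)
K = -4/9 (K = -(-1 - 1)²/9 = -⅑*(-2)² = -⅑*4 = -4/9 ≈ -0.44444)
n(a) = -½ (n(a) = 1/(-2) = 1*(-½) = -½)
(n(g) + 158)*K = (-½ + 158)*(-4/9) = (315/2)*(-4/9) = -70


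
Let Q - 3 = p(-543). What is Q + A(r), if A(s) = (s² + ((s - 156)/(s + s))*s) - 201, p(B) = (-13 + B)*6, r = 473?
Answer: 440707/2 ≈ 2.2035e+5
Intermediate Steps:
p(B) = -78 + 6*B
Q = -3333 (Q = 3 + (-78 + 6*(-543)) = 3 + (-78 - 3258) = 3 - 3336 = -3333)
A(s) = -279 + s² + s/2 (A(s) = (s² + ((-156 + s)/((2*s)))*s) - 201 = (s² + ((-156 + s)*(1/(2*s)))*s) - 201 = (s² + ((-156 + s)/(2*s))*s) - 201 = (s² + (-78 + s/2)) - 201 = (-78 + s² + s/2) - 201 = -279 + s² + s/2)
Q + A(r) = -3333 + (-279 + 473² + (½)*473) = -3333 + (-279 + 223729 + 473/2) = -3333 + 447373/2 = 440707/2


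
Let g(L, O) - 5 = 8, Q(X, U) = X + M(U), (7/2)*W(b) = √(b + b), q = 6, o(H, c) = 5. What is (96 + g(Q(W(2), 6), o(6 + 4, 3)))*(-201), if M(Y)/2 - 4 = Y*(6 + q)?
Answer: -21909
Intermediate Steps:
M(Y) = 8 + 24*Y (M(Y) = 8 + 2*(Y*(6 + 6)) = 8 + 2*(Y*12) = 8 + 2*(12*Y) = 8 + 24*Y)
W(b) = 2*√2*√b/7 (W(b) = 2*√(b + b)/7 = 2*√(2*b)/7 = 2*(√2*√b)/7 = 2*√2*√b/7)
Q(X, U) = 8 + X + 24*U (Q(X, U) = X + (8 + 24*U) = 8 + X + 24*U)
g(L, O) = 13 (g(L, O) = 5 + 8 = 13)
(96 + g(Q(W(2), 6), o(6 + 4, 3)))*(-201) = (96 + 13)*(-201) = 109*(-201) = -21909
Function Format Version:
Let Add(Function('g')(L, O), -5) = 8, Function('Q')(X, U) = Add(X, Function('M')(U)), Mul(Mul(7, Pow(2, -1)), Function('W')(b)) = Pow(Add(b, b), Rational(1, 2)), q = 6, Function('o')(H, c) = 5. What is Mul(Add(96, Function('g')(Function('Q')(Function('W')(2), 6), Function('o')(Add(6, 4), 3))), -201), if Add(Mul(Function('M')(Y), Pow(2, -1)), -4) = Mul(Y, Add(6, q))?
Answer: -21909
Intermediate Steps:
Function('M')(Y) = Add(8, Mul(24, Y)) (Function('M')(Y) = Add(8, Mul(2, Mul(Y, Add(6, 6)))) = Add(8, Mul(2, Mul(Y, 12))) = Add(8, Mul(2, Mul(12, Y))) = Add(8, Mul(24, Y)))
Function('W')(b) = Mul(Rational(2, 7), Pow(2, Rational(1, 2)), Pow(b, Rational(1, 2))) (Function('W')(b) = Mul(Rational(2, 7), Pow(Add(b, b), Rational(1, 2))) = Mul(Rational(2, 7), Pow(Mul(2, b), Rational(1, 2))) = Mul(Rational(2, 7), Mul(Pow(2, Rational(1, 2)), Pow(b, Rational(1, 2)))) = Mul(Rational(2, 7), Pow(2, Rational(1, 2)), Pow(b, Rational(1, 2))))
Function('Q')(X, U) = Add(8, X, Mul(24, U)) (Function('Q')(X, U) = Add(X, Add(8, Mul(24, U))) = Add(8, X, Mul(24, U)))
Function('g')(L, O) = 13 (Function('g')(L, O) = Add(5, 8) = 13)
Mul(Add(96, Function('g')(Function('Q')(Function('W')(2), 6), Function('o')(Add(6, 4), 3))), -201) = Mul(Add(96, 13), -201) = Mul(109, -201) = -21909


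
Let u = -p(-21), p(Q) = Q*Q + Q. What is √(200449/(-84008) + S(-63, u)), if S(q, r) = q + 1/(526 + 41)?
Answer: I*√457863392305802/2646252 ≈ 8.0861*I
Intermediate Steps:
p(Q) = Q + Q² (p(Q) = Q² + Q = Q + Q²)
u = -420 (u = -(-21)*(1 - 21) = -(-21)*(-20) = -1*420 = -420)
S(q, r) = 1/567 + q (S(q, r) = q + 1/567 = 1/567 + q)
√(200449/(-84008) + S(-63, u)) = √(200449/(-84008) + (1/567 - 63)) = √(200449*(-1/84008) - 35720/567) = √(-200449/84008 - 35720/567) = √(-3114420343/47632536) = I*√457863392305802/2646252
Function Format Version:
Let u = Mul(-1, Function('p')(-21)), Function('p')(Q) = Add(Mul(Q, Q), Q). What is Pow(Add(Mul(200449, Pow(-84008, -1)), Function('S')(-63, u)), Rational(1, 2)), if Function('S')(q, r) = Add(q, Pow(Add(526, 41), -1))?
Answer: Mul(Rational(1, 2646252), I, Pow(457863392305802, Rational(1, 2))) ≈ Mul(8.0861, I)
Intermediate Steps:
Function('p')(Q) = Add(Q, Pow(Q, 2)) (Function('p')(Q) = Add(Pow(Q, 2), Q) = Add(Q, Pow(Q, 2)))
u = -420 (u = Mul(-1, Mul(-21, Add(1, -21))) = Mul(-1, Mul(-21, -20)) = Mul(-1, 420) = -420)
Function('S')(q, r) = Add(Rational(1, 567), q) (Function('S')(q, r) = Add(q, Pow(567, -1)) = Add(q, Rational(1, 567)) = Add(Rational(1, 567), q))
Pow(Add(Mul(200449, Pow(-84008, -1)), Function('S')(-63, u)), Rational(1, 2)) = Pow(Add(Mul(200449, Pow(-84008, -1)), Add(Rational(1, 567), -63)), Rational(1, 2)) = Pow(Add(Mul(200449, Rational(-1, 84008)), Rational(-35720, 567)), Rational(1, 2)) = Pow(Add(Rational(-200449, 84008), Rational(-35720, 567)), Rational(1, 2)) = Pow(Rational(-3114420343, 47632536), Rational(1, 2)) = Mul(Rational(1, 2646252), I, Pow(457863392305802, Rational(1, 2)))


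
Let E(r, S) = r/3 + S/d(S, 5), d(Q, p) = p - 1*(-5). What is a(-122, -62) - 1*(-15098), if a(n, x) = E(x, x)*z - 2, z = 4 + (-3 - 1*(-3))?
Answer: 224828/15 ≈ 14989.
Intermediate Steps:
d(Q, p) = 5 + p (d(Q, p) = p + 5 = 5 + p)
E(r, S) = r/3 + S/10 (E(r, S) = r/3 + S/(5 + 5) = r*(1/3) + S/10 = r/3 + S*(1/10) = r/3 + S/10)
z = 4 (z = 4 + (-3 + 3) = 4 + 0 = 4)
a(n, x) = -2 + 26*x/15 (a(n, x) = (x/3 + x/10)*4 - 2 = (13*x/30)*4 - 2 = 26*x/15 - 2 = -2 + 26*x/15)
a(-122, -62) - 1*(-15098) = (-2 + (26/15)*(-62)) - 1*(-15098) = (-2 - 1612/15) + 15098 = -1642/15 + 15098 = 224828/15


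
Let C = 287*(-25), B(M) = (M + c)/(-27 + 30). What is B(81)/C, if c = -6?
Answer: -1/287 ≈ -0.0034843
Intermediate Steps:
B(M) = -2 + M/3 (B(M) = (M - 6)/(-27 + 30) = (-6 + M)/3 = (-6 + M)*(⅓) = -2 + M/3)
C = -7175
B(81)/C = (-2 + (⅓)*81)/(-7175) = (-2 + 27)*(-1/7175) = 25*(-1/7175) = -1/287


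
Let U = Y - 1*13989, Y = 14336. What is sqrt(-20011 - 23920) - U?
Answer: -347 + I*sqrt(43931) ≈ -347.0 + 209.6*I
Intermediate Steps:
U = 347 (U = 14336 - 1*13989 = 14336 - 13989 = 347)
sqrt(-20011 - 23920) - U = sqrt(-20011 - 23920) - 1*347 = sqrt(-43931) - 347 = I*sqrt(43931) - 347 = -347 + I*sqrt(43931)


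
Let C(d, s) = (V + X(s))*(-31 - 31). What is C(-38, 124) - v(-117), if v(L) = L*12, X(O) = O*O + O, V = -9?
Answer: -959038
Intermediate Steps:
X(O) = O + O**2 (X(O) = O**2 + O = O + O**2)
v(L) = 12*L
C(d, s) = 558 - 62*s*(1 + s) (C(d, s) = (-9 + s*(1 + s))*(-31 - 31) = (-9 + s*(1 + s))*(-62) = 558 - 62*s*(1 + s))
C(-38, 124) - v(-117) = (558 - 62*124*(1 + 124)) - 12*(-117) = (558 - 62*124*125) - 1*(-1404) = (558 - 961000) + 1404 = -960442 + 1404 = -959038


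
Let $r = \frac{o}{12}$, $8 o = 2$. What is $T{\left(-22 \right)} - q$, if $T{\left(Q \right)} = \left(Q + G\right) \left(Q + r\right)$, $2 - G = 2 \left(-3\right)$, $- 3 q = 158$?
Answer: $\frac{2883}{8} \approx 360.38$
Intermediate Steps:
$o = \frac{1}{4}$ ($o = \frac{1}{8} \cdot 2 = \frac{1}{4} \approx 0.25$)
$q = - \frac{158}{3}$ ($q = \left(- \frac{1}{3}\right) 158 = - \frac{158}{3} \approx -52.667$)
$r = \frac{1}{48}$ ($r = \frac{1}{4 \cdot 12} = \frac{1}{4} \cdot \frac{1}{12} = \frac{1}{48} \approx 0.020833$)
$G = 8$ ($G = 2 - 2 \left(-3\right) = 2 - -6 = 2 + 6 = 8$)
$T{\left(Q \right)} = \left(8 + Q\right) \left(\frac{1}{48} + Q\right)$ ($T{\left(Q \right)} = \left(Q + 8\right) \left(Q + \frac{1}{48}\right) = \left(8 + Q\right) \left(\frac{1}{48} + Q\right)$)
$T{\left(-22 \right)} - q = \left(\frac{1}{6} + \left(-22\right)^{2} + \frac{385}{48} \left(-22\right)\right) - - \frac{158}{3} = \left(\frac{1}{6} + 484 - \frac{4235}{24}\right) + \frac{158}{3} = \frac{7385}{24} + \frac{158}{3} = \frac{2883}{8}$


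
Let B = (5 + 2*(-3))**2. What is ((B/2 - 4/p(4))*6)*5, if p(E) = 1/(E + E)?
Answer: -945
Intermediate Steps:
p(E) = 1/(2*E)
B = 1 (B = (5 - 6)**2 = (-1)**2 = 1)
((B/2 - 4/p(4))*6)*5 = ((1/2 - 4/((1/2)/4))*6)*5 = ((1*(1/2) - 4/((1/2)*(1/4)))*6)*5 = ((1/2 - 4/1/8)*6)*5 = ((1/2 - 4*8)*6)*5 = ((1/2 - 32)*6)*5 = -63/2*6*5 = -189*5 = -945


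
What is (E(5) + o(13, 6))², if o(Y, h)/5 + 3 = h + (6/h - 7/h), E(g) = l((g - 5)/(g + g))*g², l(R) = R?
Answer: 7225/36 ≈ 200.69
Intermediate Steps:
E(g) = g*(-5 + g)/2 (E(g) = ((g - 5)/(g + g))*g² = ((-5 + g)/((2*g)))*g² = ((-5 + g)*(1/(2*g)))*g² = ((-5 + g)/(2*g))*g² = g*(-5 + g)/2)
o(Y, h) = -15 - 5/h + 5*h (o(Y, h) = -15 + 5*(h + (6/h - 7/h)) = -15 + 5*(h - 1/h) = -15 + (-5/h + 5*h) = -15 - 5/h + 5*h)
(E(5) + o(13, 6))² = ((½)*5*(-5 + 5) + (-15 - 5/6 + 5*6))² = ((½)*5*0 + (-15 - 5*⅙ + 30))² = (0 + (-15 - ⅚ + 30))² = (0 + 85/6)² = (85/6)² = 7225/36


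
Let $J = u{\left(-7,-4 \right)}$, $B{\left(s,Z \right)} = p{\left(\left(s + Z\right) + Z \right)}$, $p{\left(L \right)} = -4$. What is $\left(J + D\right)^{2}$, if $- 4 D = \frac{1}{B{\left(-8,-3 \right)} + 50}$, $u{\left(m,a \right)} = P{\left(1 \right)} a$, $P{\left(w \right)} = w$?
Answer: $\frac{543169}{33856} \approx 16.044$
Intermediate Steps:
$B{\left(s,Z \right)} = -4$
$u{\left(m,a \right)} = a$ ($u{\left(m,a \right)} = 1 a = a$)
$J = -4$
$D = - \frac{1}{184}$ ($D = - \frac{1}{4 \left(-4 + 50\right)} = - \frac{1}{4 \cdot 46} = \left(- \frac{1}{4}\right) \frac{1}{46} = - \frac{1}{184} \approx -0.0054348$)
$\left(J + D\right)^{2} = \left(-4 - \frac{1}{184}\right)^{2} = \left(- \frac{737}{184}\right)^{2} = \frac{543169}{33856}$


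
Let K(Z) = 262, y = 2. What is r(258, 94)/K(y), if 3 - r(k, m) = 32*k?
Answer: -63/2 ≈ -31.500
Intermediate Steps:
r(k, m) = 3 - 32*k
r(258, 94)/K(y) = (3 - 32*258)/262 = (3 - 8256)*(1/262) = -8253*1/262 = -63/2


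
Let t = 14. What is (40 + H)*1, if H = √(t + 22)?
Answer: 46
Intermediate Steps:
H = 6 (H = √(14 + 22) = √36 = 6)
(40 + H)*1 = (40 + 6)*1 = 46*1 = 46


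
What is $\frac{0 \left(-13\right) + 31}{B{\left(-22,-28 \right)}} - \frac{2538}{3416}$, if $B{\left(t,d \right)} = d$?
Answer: $- \frac{790}{427} \approx -1.8501$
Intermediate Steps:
$\frac{0 \left(-13\right) + 31}{B{\left(-22,-28 \right)}} - \frac{2538}{3416} = \frac{0 \left(-13\right) + 31}{-28} - \frac{2538}{3416} = \left(0 + 31\right) \left(- \frac{1}{28}\right) - \frac{1269}{1708} = 31 \left(- \frac{1}{28}\right) - \frac{1269}{1708} = - \frac{31}{28} - \frac{1269}{1708} = - \frac{790}{427}$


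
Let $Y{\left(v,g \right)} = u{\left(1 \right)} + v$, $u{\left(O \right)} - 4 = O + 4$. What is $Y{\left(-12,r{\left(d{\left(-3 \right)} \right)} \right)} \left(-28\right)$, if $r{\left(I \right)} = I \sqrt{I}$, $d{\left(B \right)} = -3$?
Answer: $84$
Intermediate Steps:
$r{\left(I \right)} = I^{\frac{3}{2}}$
$u{\left(O \right)} = 8 + O$ ($u{\left(O \right)} = 4 + \left(O + 4\right) = 4 + \left(4 + O\right) = 8 + O$)
$Y{\left(v,g \right)} = 9 + v$ ($Y{\left(v,g \right)} = \left(8 + 1\right) + v = 9 + v$)
$Y{\left(-12,r{\left(d{\left(-3 \right)} \right)} \right)} \left(-28\right) = \left(9 - 12\right) \left(-28\right) = \left(-3\right) \left(-28\right) = 84$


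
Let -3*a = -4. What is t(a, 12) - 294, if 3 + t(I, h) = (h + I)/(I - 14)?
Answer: -5663/19 ≈ -298.05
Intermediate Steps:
a = 4/3 (a = -⅓*(-4) = 4/3 ≈ 1.3333)
t(I, h) = -3 + (I + h)/(-14 + I) (t(I, h) = -3 + (h + I)/(I - 14) = -3 + (I + h)/(-14 + I))
t(a, 12) - 294 = (42 + 12 - 2*4/3)/(-14 + 4/3) - 294 = (42 + 12 - 8/3)/(-38/3) - 294 = -3/38*154/3 - 294 = -77/19 - 294 = -5663/19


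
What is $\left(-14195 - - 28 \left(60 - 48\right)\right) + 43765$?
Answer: $29906$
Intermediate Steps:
$\left(-14195 - - 28 \left(60 - 48\right)\right) + 43765 = \left(-14195 - \left(-28\right) 12\right) + 43765 = \left(-14195 - -336\right) + 43765 = \left(-14195 + 336\right) + 43765 = -13859 + 43765 = 29906$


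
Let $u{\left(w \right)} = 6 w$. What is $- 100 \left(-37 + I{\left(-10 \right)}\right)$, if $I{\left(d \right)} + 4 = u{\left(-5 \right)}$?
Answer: $7100$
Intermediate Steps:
$I{\left(d \right)} = -34$ ($I{\left(d \right)} = -4 + 6 \left(-5\right) = -4 - 30 = -34$)
$- 100 \left(-37 + I{\left(-10 \right)}\right) = - 100 \left(-37 - 34\right) = \left(-100\right) \left(-71\right) = 7100$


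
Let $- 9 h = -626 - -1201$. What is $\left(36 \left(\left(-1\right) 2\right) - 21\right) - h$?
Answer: $- \frac{262}{9} \approx -29.111$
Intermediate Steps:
$h = - \frac{575}{9}$ ($h = - \frac{-626 - -1201}{9} = - \frac{-626 + 1201}{9} = \left(- \frac{1}{9}\right) 575 = - \frac{575}{9} \approx -63.889$)
$\left(36 \left(\left(-1\right) 2\right) - 21\right) - h = \left(36 \left(\left(-1\right) 2\right) - 21\right) - - \frac{575}{9} = \left(36 \left(-2\right) - 21\right) + \frac{575}{9} = \left(-72 - 21\right) + \frac{575}{9} = -93 + \frac{575}{9} = - \frac{262}{9}$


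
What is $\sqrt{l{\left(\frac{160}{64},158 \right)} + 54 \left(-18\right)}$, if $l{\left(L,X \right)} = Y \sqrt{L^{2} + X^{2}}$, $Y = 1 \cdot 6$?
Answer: $\sqrt{-972 + 3 \sqrt{99881}} \approx 4.8869 i$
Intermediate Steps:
$Y = 6$
$l{\left(L,X \right)} = 6 \sqrt{L^{2} + X^{2}}$
$\sqrt{l{\left(\frac{160}{64},158 \right)} + 54 \left(-18\right)} = \sqrt{6 \sqrt{\left(\frac{160}{64}\right)^{2} + 158^{2}} + 54 \left(-18\right)} = \sqrt{6 \sqrt{\left(160 \cdot \frac{1}{64}\right)^{2} + 24964} - 972} = \sqrt{6 \sqrt{\left(\frac{5}{2}\right)^{2} + 24964} - 972} = \sqrt{6 \sqrt{\frac{25}{4} + 24964} - 972} = \sqrt{6 \sqrt{\frac{99881}{4}} - 972} = \sqrt{6 \frac{\sqrt{99881}}{2} - 972} = \sqrt{3 \sqrt{99881} - 972} = \sqrt{-972 + 3 \sqrt{99881}}$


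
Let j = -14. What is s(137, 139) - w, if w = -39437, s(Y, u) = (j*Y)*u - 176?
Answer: -227341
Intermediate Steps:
s(Y, u) = -176 - 14*Y*u (s(Y, u) = (-14*Y)*u - 176 = -14*Y*u - 176 = -176 - 14*Y*u)
s(137, 139) - w = (-176 - 14*137*139) - 1*(-39437) = (-176 - 266602) + 39437 = -266778 + 39437 = -227341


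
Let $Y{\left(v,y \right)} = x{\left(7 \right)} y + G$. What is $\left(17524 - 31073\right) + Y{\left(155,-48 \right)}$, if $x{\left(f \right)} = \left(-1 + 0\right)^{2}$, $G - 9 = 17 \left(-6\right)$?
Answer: $-13690$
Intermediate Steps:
$G = -93$ ($G = 9 + 17 \left(-6\right) = 9 - 102 = -93$)
$x{\left(f \right)} = 1$ ($x{\left(f \right)} = \left(-1\right)^{2} = 1$)
$Y{\left(v,y \right)} = -93 + y$ ($Y{\left(v,y \right)} = 1 y - 93 = y - 93 = -93 + y$)
$\left(17524 - 31073\right) + Y{\left(155,-48 \right)} = \left(17524 - 31073\right) - 141 = -13549 - 141 = -13690$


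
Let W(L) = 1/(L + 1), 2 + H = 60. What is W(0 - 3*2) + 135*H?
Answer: 39149/5 ≈ 7829.8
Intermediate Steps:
H = 58 (H = -2 + 60 = 58)
W(L) = 1/(1 + L)
W(0 - 3*2) + 135*H = 1/(1 + (0 - 3*2)) + 135*58 = 1/(1 + (0 - 6)) + 7830 = 1/(1 - 6) + 7830 = 1/(-5) + 7830 = -⅕ + 7830 = 39149/5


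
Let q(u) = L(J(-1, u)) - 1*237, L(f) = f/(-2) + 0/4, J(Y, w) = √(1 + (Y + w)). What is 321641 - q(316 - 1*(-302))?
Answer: 321878 + √618/2 ≈ 3.2189e+5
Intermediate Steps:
J(Y, w) = √(1 + Y + w)
L(f) = -f/2 (L(f) = f*(-½) + 0*(¼) = -f/2 + 0 = -f/2)
q(u) = -237 - √u/2 (q(u) = -√(1 - 1 + u)/2 - 1*237 = -√u/2 - 237 = -237 - √u/2)
321641 - q(316 - 1*(-302)) = 321641 - (-237 - √(316 - 1*(-302))/2) = 321641 - (-237 - √(316 + 302)/2) = 321641 - (-237 - √618/2) = 321641 + (237 + √618/2) = 321878 + √618/2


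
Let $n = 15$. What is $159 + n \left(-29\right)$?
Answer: $-276$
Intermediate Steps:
$159 + n \left(-29\right) = 159 + 15 \left(-29\right) = 159 - 435 = -276$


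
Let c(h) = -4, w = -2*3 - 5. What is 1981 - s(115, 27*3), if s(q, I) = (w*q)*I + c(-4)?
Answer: 104450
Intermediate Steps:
w = -11 (w = -6 - 5 = -11)
s(q, I) = -4 - 11*I*q (s(q, I) = (-11*q)*I - 4 = -11*I*q - 4 = -4 - 11*I*q)
1981 - s(115, 27*3) = 1981 - (-4 - 11*27*3*115) = 1981 - (-4 - 11*81*115) = 1981 - (-4 - 102465) = 1981 - 1*(-102469) = 1981 + 102469 = 104450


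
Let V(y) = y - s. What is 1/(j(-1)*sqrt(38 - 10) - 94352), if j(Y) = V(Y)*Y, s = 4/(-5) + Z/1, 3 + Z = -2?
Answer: -147425/13909842592 + 15*sqrt(7)/13909842592 ≈ -1.0596e-5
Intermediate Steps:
Z = -5 (Z = -3 - 2 = -5)
s = -29/5 (s = 4/(-5) - 5/1 = 4*(-1/5) - 5*1 = -4/5 - 5 = -29/5 ≈ -5.8000)
V(y) = 29/5 + y (V(y) = y - 1*(-29/5) = y + 29/5 = 29/5 + y)
j(Y) = Y*(29/5 + Y) (j(Y) = (29/5 + Y)*Y = Y*(29/5 + Y))
1/(j(-1)*sqrt(38 - 10) - 94352) = 1/(((1/5)*(-1)*(29 + 5*(-1)))*sqrt(38 - 10) - 94352) = 1/(((1/5)*(-1)*(29 - 5))*sqrt(28) - 94352) = 1/(((1/5)*(-1)*24)*(2*sqrt(7)) - 94352) = 1/(-48*sqrt(7)/5 - 94352) = 1/(-94352 - 48*sqrt(7)/5)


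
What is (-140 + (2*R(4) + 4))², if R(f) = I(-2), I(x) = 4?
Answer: 16384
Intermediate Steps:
R(f) = 4
(-140 + (2*R(4) + 4))² = (-140 + (2*4 + 4))² = (-140 + (8 + 4))² = (-140 + 12)² = (-128)² = 16384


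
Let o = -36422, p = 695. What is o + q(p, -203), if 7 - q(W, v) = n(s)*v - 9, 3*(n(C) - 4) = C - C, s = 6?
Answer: -35594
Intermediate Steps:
n(C) = 4 (n(C) = 4 + (C - C)/3 = 4 + (⅓)*0 = 4 + 0 = 4)
q(W, v) = 16 - 4*v (q(W, v) = 7 - (4*v - 9) = 7 - (-9 + 4*v) = 7 + (9 - 4*v) = 16 - 4*v)
o + q(p, -203) = -36422 + (16 - 4*(-203)) = -36422 + (16 + 812) = -36422 + 828 = -35594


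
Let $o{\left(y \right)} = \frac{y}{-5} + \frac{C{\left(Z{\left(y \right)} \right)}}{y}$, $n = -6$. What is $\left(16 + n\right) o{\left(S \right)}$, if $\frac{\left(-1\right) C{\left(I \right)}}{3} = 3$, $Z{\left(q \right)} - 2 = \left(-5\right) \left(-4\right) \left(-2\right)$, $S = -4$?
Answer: $\frac{61}{2} \approx 30.5$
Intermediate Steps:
$Z{\left(q \right)} = -38$ ($Z{\left(q \right)} = 2 + \left(-5\right) \left(-4\right) \left(-2\right) = 2 + 20 \left(-2\right) = 2 - 40 = -38$)
$C{\left(I \right)} = -9$ ($C{\left(I \right)} = \left(-3\right) 3 = -9$)
$o{\left(y \right)} = - \frac{9}{y} - \frac{y}{5}$ ($o{\left(y \right)} = \frac{y}{-5} - \frac{9}{y} = y \left(- \frac{1}{5}\right) - \frac{9}{y} = - \frac{y}{5} - \frac{9}{y} = - \frac{9}{y} - \frac{y}{5}$)
$\left(16 + n\right) o{\left(S \right)} = \left(16 - 6\right) \left(- \frac{9}{-4} - - \frac{4}{5}\right) = 10 \left(\left(-9\right) \left(- \frac{1}{4}\right) + \frac{4}{5}\right) = 10 \left(\frac{9}{4} + \frac{4}{5}\right) = 10 \cdot \frac{61}{20} = \frac{61}{2}$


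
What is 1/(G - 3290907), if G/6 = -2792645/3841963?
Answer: -3841963/12643559686311 ≈ -3.0387e-7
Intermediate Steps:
G = -16755870/3841963 (G = 6*(-2792645/3841963) = -16755870/3841963 ≈ -4.3613)
1/(G - 3290907) = 1/(-16755870/3841963 - 3290907) = 1/(-12643559686311/3841963) = -3841963/12643559686311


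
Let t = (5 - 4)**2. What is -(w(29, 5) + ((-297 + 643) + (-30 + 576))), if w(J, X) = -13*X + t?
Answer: -828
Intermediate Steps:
t = 1 (t = 1**2 = 1)
w(J, X) = 1 - 13*X (w(J, X) = -13*X + 1 = 1 - 13*X)
-(w(29, 5) + ((-297 + 643) + (-30 + 576))) = -((1 - 13*5) + ((-297 + 643) + (-30 + 576))) = -((1 - 65) + (346 + 546)) = -(-64 + 892) = -1*828 = -828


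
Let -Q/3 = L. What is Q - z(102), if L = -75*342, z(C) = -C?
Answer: 77052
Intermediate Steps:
L = -25650
Q = 76950 (Q = -3*(-25650) = 76950)
Q - z(102) = 76950 - (-1)*102 = 76950 - 1*(-102) = 76950 + 102 = 77052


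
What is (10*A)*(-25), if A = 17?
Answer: -4250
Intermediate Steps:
(10*A)*(-25) = (10*17)*(-25) = 170*(-25) = -4250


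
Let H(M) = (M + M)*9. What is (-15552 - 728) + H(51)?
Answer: -15362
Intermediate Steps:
H(M) = 18*M (H(M) = (2*M)*9 = 18*M)
(-15552 - 728) + H(51) = (-15552 - 728) + 18*51 = -16280 + 918 = -15362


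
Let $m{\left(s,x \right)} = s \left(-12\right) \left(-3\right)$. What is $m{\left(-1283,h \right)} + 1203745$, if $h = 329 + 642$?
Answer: $1157557$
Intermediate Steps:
$h = 971$
$m{\left(s,x \right)} = 36 s$ ($m{\left(s,x \right)} = - 12 s \left(-3\right) = 36 s$)
$m{\left(-1283,h \right)} + 1203745 = 36 \left(-1283\right) + 1203745 = -46188 + 1203745 = 1157557$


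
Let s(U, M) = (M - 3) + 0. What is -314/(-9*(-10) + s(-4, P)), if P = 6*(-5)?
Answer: -314/57 ≈ -5.5088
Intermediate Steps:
P = -30
s(U, M) = -3 + M (s(U, M) = (-3 + M) + 0 = -3 + M)
-314/(-9*(-10) + s(-4, P)) = -314/(-9*(-10) + (-3 - 30)) = -314/(90 - 33) = -314/57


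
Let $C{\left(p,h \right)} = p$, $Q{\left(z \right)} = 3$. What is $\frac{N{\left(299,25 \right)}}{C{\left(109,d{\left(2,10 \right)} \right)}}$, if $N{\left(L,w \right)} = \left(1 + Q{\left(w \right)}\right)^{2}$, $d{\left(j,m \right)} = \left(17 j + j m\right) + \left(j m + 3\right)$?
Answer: $\frac{16}{109} \approx 0.14679$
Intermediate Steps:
$d{\left(j,m \right)} = 3 + 17 j + 2 j m$ ($d{\left(j,m \right)} = \left(17 j + j m\right) + \left(3 + j m\right) = 3 + 17 j + 2 j m$)
$N{\left(L,w \right)} = 16$ ($N{\left(L,w \right)} = \left(1 + 3\right)^{2} = 4^{2} = 16$)
$\frac{N{\left(299,25 \right)}}{C{\left(109,d{\left(2,10 \right)} \right)}} = \frac{16}{109}$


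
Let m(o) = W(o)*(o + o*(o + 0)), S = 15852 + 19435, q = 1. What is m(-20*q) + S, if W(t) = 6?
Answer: 37567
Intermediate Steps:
S = 35287
m(o) = 6*o + 6*o² (m(o) = 6*(o + o*(o + 0)) = 6*(o + o*o) = 6*(o + o²) = 6*o + 6*o²)
m(-20*q) + S = 6*(-20*1)*(1 - 20*1) + 35287 = 6*(-20)*(1 - 20) + 35287 = 6*(-20)*(-19) + 35287 = 2280 + 35287 = 37567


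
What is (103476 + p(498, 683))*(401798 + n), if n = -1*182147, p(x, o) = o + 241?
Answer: 22931564400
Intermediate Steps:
p(x, o) = 241 + o
n = -182147
(103476 + p(498, 683))*(401798 + n) = (103476 + (241 + 683))*(401798 - 182147) = (103476 + 924)*219651 = 104400*219651 = 22931564400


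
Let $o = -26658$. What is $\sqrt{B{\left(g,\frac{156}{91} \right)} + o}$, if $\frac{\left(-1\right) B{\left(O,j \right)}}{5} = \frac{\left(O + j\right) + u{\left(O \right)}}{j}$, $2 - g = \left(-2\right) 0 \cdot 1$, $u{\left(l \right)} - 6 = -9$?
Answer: $\frac{7 i \sqrt{19587}}{6} \approx 163.28 i$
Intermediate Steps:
$u{\left(l \right)} = -3$ ($u{\left(l \right)} = 6 - 9 = -3$)
$g = 2$ ($g = 2 - \left(-2\right) 0 \cdot 1 = 2 - 0 \cdot 1 = 2 - 0 = 2 + 0 = 2$)
$B{\left(O,j \right)} = - \frac{5 \left(-3 + O + j\right)}{j}$ ($B{\left(O,j \right)} = - 5 \frac{\left(O + j\right) - 3}{j} = - 5 \frac{-3 + O + j}{j} = - \frac{5 \left(-3 + O + j\right)}{j}$)
$\sqrt{B{\left(g,\frac{156}{91} \right)} + o} = \sqrt{\frac{5 \left(3 - 2 - \frac{156}{91}\right)}{156 \cdot \frac{1}{91}} - 26658} = \sqrt{\frac{5 \left(3 - 2 - 156 \cdot \frac{1}{91}\right)}{156 \cdot \frac{1}{91}} - 26658} = \sqrt{\frac{5 \left(3 - 2 - \frac{12}{7}\right)}{\frac{12}{7}} - 26658} = \sqrt{5 \cdot \frac{7}{12} \left(3 - 2 - \frac{12}{7}\right) - 26658} = \sqrt{5 \cdot \frac{7}{12} \left(- \frac{5}{7}\right) - 26658} = \sqrt{- \frac{25}{12} - 26658} = \sqrt{- \frac{319921}{12}} = \frac{7 i \sqrt{19587}}{6}$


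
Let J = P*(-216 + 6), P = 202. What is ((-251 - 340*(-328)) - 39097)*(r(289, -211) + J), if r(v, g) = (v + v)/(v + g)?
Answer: -119379055652/39 ≈ -3.0610e+9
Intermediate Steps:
J = -42420 (J = 202*(-216 + 6) = 202*(-210) = -42420)
r(v, g) = 2*v/(g + v) (r(v, g) = (2*v)/(g + v) = 2*v/(g + v))
((-251 - 340*(-328)) - 39097)*(r(289, -211) + J) = ((-251 - 340*(-328)) - 39097)*(2*289/(-211 + 289) - 42420) = ((-251 + 111520) - 39097)*(2*289/78 - 42420) = (111269 - 39097)*(2*289*(1/78) - 42420) = 72172*(289/39 - 42420) = 72172*(-1654091/39) = -119379055652/39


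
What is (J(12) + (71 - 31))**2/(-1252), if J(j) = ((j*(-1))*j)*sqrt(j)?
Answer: -62608/313 + 5760*sqrt(3)/313 ≈ -168.15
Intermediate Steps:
J(j) = -j**(5/2) (J(j) = ((-j)*j)*sqrt(j) = (-j**2)*sqrt(j) = -j**(5/2))
(J(12) + (71 - 31))**2/(-1252) = (-12**(5/2) + (71 - 31))**2/(-1252) = (-288*sqrt(3) + 40)**2*(-1/1252) = (40 - 288*sqrt(3))**2*(-1/1252) = -(40 - 288*sqrt(3))**2/1252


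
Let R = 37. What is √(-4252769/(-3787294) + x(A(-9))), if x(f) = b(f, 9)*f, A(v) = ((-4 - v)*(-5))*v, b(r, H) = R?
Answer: √119426541874796786/3787294 ≈ 91.248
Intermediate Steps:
b(r, H) = 37
A(v) = v*(20 + 5*v) (A(v) = (20 + 5*v)*v = v*(20 + 5*v))
x(f) = 37*f
√(-4252769/(-3787294) + x(A(-9))) = √(-4252769/(-3787294) + 37*(5*(-9)*(4 - 9))) = √(-4252769*(-1/3787294) + 37*(5*(-9)*(-5))) = √(4252769/3787294 + 37*225) = √(4252769/3787294 + 8325) = √(31533475319/3787294) = √119426541874796786/3787294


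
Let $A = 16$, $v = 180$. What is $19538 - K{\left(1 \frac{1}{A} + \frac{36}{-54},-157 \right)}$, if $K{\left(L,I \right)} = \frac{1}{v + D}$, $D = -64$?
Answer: $\frac{2266407}{116} \approx 19538.0$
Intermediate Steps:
$K{\left(L,I \right)} = \frac{1}{116}$ ($K{\left(L,I \right)} = \frac{1}{180 - 64} = \frac{1}{116}$)
$19538 - K{\left(1 \frac{1}{A} + \frac{36}{-54},-157 \right)} = 19538 - \frac{1}{116} = \frac{2266407}{116}$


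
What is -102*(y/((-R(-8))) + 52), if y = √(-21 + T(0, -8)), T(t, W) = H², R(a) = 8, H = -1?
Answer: -5304 + 51*I*√5/2 ≈ -5304.0 + 57.02*I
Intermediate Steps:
T(t, W) = 1 (T(t, W) = (-1)² = 1)
y = 2*I*√5 (y = √(-21 + 1) = √(-20) = 2*I*√5 ≈ 4.4721*I)
-102*(y/((-R(-8))) + 52) = -102*((2*I*√5)/((-1*8)) + 52) = -102*((2*I*√5)/(-8) + 52) = -102*((2*I*√5)*(-⅛) + 52) = -102*(-I*√5/4 + 52) = -102*(52 - I*√5/4) = -5304 + 51*I*√5/2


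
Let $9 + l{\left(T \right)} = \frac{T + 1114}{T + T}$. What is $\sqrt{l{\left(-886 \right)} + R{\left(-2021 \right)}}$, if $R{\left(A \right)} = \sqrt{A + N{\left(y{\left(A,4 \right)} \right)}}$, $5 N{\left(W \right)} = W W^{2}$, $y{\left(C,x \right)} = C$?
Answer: $\frac{\sqrt{-44787300 + 981245 i \sqrt{41273326830}}}{2215} \approx 142.52 + 142.55 i$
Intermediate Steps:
$N{\left(W \right)} = \frac{W^{3}}{5}$ ($N{\left(W \right)} = \frac{W W^{2}}{5} = \frac{W^{3}}{5}$)
$l{\left(T \right)} = -9 + \frac{1114 + T}{2 T}$ ($l{\left(T \right)} = -9 + \frac{T + 1114}{T + T} = -9 + \frac{1114 + T}{2 T}$)
$R{\left(A \right)} = \sqrt{A + \frac{A^{3}}{5}}$
$\sqrt{l{\left(-886 \right)} + R{\left(-2021 \right)}} = \sqrt{\left(- \frac{17}{2} + \frac{557}{-886}\right) + \sqrt{-2021 + \frac{\left(-2021\right)^{3}}{5}}} = \sqrt{\left(- \frac{17}{2} + 557 \left(- \frac{1}{886}\right)\right) + \sqrt{-2021 + \frac{1}{5} \left(-8254655261\right)}} = \sqrt{\left(- \frac{17}{2} - \frac{557}{886}\right) + \sqrt{-2021 - \frac{8254655261}{5}}} = \sqrt{- \frac{4044}{443} + \sqrt{- \frac{8254665366}{5}}} = \sqrt{- \frac{4044}{443} + \frac{i \sqrt{41273326830}}{5}}$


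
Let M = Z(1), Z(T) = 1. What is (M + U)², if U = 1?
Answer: 4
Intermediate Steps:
M = 1
(M + U)² = (1 + 1)² = 2² = 4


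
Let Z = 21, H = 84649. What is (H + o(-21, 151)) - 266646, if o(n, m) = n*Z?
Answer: -182438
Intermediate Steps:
o(n, m) = 21*n (o(n, m) = n*21 = 21*n)
(H + o(-21, 151)) - 266646 = (84649 + 21*(-21)) - 266646 = (84649 - 441) - 266646 = 84208 - 266646 = -182438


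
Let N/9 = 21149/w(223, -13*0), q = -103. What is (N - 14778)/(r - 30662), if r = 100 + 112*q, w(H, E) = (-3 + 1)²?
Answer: -18747/24056 ≈ -0.77931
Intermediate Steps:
w(H, E) = 4 (w(H, E) = (-2)² = 4)
N = 190341/4 (N = 9*(21149/4) = 190341/4 ≈ 47585.)
r = -11436 (r = 100 + 112*(-103) = 100 - 11536 = -11436)
(N - 14778)/(r - 30662) = (190341/4 - 14778)/(-11436 - 30662) = (131229/4)/(-42098) = (131229/4)*(-1/42098) = -18747/24056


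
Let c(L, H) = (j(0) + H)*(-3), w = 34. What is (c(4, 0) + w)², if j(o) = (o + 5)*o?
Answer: 1156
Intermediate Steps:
j(o) = o*(5 + o) (j(o) = (5 + o)*o = o*(5 + o))
c(L, H) = -3*H (c(L, H) = (0*(5 + 0) + H)*(-3) = (0*5 + H)*(-3) = (0 + H)*(-3) = H*(-3) = -3*H)
(c(4, 0) + w)² = (-3*0 + 34)² = (0 + 34)² = 34² = 1156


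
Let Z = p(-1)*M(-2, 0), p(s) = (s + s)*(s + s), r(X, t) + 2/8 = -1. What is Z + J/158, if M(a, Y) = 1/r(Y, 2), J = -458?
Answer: -2409/395 ≈ -6.0987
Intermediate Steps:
r(X, t) = -5/4 (r(X, t) = -¼ - 1 = -5/4)
M(a, Y) = -⅘ (M(a, Y) = 1/(-5/4) = -⅘)
p(s) = 4*s² (p(s) = (2*s)*(2*s) = 4*s²)
Z = -16/5 (Z = (4*(-1)²)*(-⅘) = (4*1)*(-⅘) = 4*(-⅘) = -16/5 ≈ -3.2000)
Z + J/158 = -16/5 - 458/158 = -16/5 - 458*1/158 = -16/5 - 229/79 = -2409/395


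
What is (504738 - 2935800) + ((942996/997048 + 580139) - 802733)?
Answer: -661455366123/249262 ≈ -2.6537e+6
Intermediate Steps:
(504738 - 2935800) + ((942996/997048 + 580139) - 802733) = -2431062 + ((942996*(1/997048) + 580139) - 802733) = -2431062 + ((235749/249262 + 580139) - 802733) = -2431062 + (144606843167/249262 - 802733) = -2431062 - 55483989879/249262 = -661455366123/249262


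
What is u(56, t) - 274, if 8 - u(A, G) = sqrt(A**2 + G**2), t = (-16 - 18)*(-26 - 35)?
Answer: -266 - 2*sqrt(1076153) ≈ -2340.8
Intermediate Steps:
t = 2074 (t = -34*(-61) = 2074)
u(A, G) = 8 - sqrt(A**2 + G**2)
u(56, t) - 274 = (8 - sqrt(56**2 + 2074**2)) - 274 = (8 - sqrt(3136 + 4301476)) - 274 = (8 - sqrt(4304612)) - 274 = (8 - 2*sqrt(1076153)) - 274 = -266 - 2*sqrt(1076153)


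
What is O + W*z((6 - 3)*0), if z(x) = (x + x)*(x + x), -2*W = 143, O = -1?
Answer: -1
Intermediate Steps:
W = -143/2 (W = -1/2*143 = -143/2 ≈ -71.500)
z(x) = 4*x**2 (z(x) = (2*x)*(2*x) = 4*x**2)
O + W*z((6 - 3)*0) = -1 - 286*((6 - 3)*0)**2 = -1 - 286*(3*0)**2 = -1 - 286*0**2 = -1 - 286*0 = -1 - 143/2*0 = -1 + 0 = -1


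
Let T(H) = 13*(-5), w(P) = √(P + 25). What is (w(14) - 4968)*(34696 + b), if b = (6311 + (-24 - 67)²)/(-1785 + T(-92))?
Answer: -159405751872/925 + 32086504*√39/925 ≈ -1.7211e+8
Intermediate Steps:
w(P) = √(25 + P)
T(H) = -65
b = -7296/925 (b = (6311 + (-24 - 67)²)/(-1785 - 65) = (6311 + (-91)²)/(-1850) = (6311 + 8281)*(-1/1850) = 14592*(-1/1850) = -7296/925 ≈ -7.8876)
(w(14) - 4968)*(34696 + b) = (√(25 + 14) - 4968)*(34696 - 7296/925) = (√39 - 4968)*(32086504/925) = (-4968 + √39)*(32086504/925) = -159405751872/925 + 32086504*√39/925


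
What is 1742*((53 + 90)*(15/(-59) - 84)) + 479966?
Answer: -1209987932/59 ≈ -2.0508e+7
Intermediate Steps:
1742*((53 + 90)*(15/(-59) - 84)) + 479966 = 1742*(143*(15*(-1/59) - 84)) + 479966 = 1742*(143*(-15/59 - 84)) + 479966 = 1742*(143*(-4971/59)) + 479966 = 1742*(-710853/59) + 479966 = -1238305926/59 + 479966 = -1209987932/59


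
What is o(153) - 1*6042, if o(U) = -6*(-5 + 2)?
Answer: -6024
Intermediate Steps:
o(U) = 18 (o(U) = -6*(-3) = 18)
o(153) - 1*6042 = 18 - 1*6042 = 18 - 6042 = -6024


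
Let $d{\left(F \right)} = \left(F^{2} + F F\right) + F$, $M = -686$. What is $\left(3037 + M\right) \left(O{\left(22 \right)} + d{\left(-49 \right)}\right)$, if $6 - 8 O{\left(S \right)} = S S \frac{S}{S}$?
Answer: $\frac{44135323}{4} \approx 1.1034 \cdot 10^{7}$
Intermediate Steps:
$O{\left(S \right)} = \frac{3}{4} - \frac{S^{2}}{8}$ ($O{\left(S \right)} = \frac{3}{4} - \frac{S S \frac{S}{S}}{8} = \frac{3}{4} - \frac{S^{2} \cdot 1}{8} = \frac{3}{4} - \frac{S^{2}}{8}$)
$d{\left(F \right)} = F + 2 F^{2}$ ($d{\left(F \right)} = \left(F^{2} + F^{2}\right) + F = 2 F^{2} + F = F + 2 F^{2}$)
$\left(3037 + M\right) \left(O{\left(22 \right)} + d{\left(-49 \right)}\right) = \left(3037 - 686\right) \left(\left(\frac{3}{4} - \frac{22^{2}}{8}\right) - 49 \left(1 + 2 \left(-49\right)\right)\right) = 2351 \left(\left(\frac{3}{4} - \frac{121}{2}\right) - 49 \left(1 - 98\right)\right) = 2351 \left(\left(\frac{3}{4} - \frac{121}{2}\right) - -4753\right) = 2351 \left(- \frac{239}{4} + 4753\right) = 2351 \cdot \frac{18773}{4} = \frac{44135323}{4}$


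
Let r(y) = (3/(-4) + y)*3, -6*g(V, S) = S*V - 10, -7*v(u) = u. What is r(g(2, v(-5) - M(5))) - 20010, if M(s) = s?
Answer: -560083/28 ≈ -20003.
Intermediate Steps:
v(u) = -u/7
g(V, S) = 5/3 - S*V/6 (g(V, S) = -(S*V - 10)/6 = -(-10 + S*V)/6 = 5/3 - S*V/6)
r(y) = -9/4 + 3*y (r(y) = (3*(-1/4) + y)*3 = (-3/4 + y)*3 = -9/4 + 3*y)
r(g(2, v(-5) - M(5))) - 20010 = (-9/4 + 3*(5/3 - 1/6*(-1/7*(-5) - 1*5)*2)) - 20010 = (-9/4 + 3*(5/3 - 1/6*(5/7 - 5)*2)) - 20010 = (-9/4 + 3*(5/3 - 1/6*(-30/7)*2)) - 20010 = (-9/4 + 3*(5/3 + 10/7)) - 20010 = (-9/4 + 3*(65/21)) - 20010 = (-9/4 + 65/7) - 20010 = 197/28 - 20010 = -560083/28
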